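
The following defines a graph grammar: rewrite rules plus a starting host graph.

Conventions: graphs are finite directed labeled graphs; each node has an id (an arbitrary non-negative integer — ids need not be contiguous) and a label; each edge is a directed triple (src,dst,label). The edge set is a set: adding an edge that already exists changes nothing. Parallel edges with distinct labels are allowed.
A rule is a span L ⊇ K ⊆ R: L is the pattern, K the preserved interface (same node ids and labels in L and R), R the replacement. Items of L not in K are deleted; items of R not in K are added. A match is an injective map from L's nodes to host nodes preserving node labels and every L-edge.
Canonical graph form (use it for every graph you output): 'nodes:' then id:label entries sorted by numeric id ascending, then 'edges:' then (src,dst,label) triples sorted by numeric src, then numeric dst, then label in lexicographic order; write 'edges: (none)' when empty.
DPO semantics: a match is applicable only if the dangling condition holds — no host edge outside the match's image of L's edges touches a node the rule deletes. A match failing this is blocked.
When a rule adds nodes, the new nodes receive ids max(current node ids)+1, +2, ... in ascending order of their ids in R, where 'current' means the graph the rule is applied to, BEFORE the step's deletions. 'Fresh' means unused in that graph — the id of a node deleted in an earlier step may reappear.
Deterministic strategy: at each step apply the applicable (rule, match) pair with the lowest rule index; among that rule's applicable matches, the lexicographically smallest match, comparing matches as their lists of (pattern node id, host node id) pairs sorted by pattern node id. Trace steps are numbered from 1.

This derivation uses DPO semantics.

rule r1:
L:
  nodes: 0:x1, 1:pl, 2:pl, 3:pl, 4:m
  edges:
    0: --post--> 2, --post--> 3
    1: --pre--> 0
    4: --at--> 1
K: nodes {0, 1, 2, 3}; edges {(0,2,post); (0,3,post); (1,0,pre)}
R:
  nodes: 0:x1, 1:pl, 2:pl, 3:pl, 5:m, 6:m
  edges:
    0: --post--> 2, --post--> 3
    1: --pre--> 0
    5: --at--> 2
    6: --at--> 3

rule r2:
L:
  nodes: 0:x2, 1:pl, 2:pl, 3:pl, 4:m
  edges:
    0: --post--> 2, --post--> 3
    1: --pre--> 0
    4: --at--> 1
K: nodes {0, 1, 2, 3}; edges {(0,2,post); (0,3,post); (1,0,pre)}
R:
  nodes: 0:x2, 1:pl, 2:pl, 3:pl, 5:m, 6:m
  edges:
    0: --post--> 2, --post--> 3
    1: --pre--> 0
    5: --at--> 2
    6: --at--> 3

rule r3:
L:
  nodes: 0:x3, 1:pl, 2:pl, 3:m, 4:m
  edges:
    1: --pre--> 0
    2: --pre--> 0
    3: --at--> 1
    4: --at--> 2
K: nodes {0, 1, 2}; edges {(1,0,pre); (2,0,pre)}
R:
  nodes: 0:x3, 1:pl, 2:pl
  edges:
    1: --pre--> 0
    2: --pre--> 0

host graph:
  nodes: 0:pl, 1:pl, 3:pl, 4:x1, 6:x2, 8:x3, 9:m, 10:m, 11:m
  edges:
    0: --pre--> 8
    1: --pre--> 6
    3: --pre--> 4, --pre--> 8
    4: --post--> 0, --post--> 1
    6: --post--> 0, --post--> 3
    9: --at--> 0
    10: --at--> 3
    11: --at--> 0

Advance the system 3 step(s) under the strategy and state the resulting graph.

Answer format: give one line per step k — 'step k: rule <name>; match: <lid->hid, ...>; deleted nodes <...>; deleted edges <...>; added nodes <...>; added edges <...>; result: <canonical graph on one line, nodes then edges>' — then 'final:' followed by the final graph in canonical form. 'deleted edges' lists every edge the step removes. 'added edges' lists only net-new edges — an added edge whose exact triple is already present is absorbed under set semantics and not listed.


step 1: rule r1; match: 0->4, 1->3, 2->0, 3->1, 4->10; deleted nodes 10; deleted edges (10,3,at); added nodes 12, 13; added edges (12,0,at); (13,1,at); result: nodes: 0:pl, 1:pl, 3:pl, 4:x1, 6:x2, 8:x3, 9:m, 11:m, 12:m, 13:m edges: (0,8,pre); (1,6,pre); (3,4,pre); (3,8,pre); (4,0,post); (4,1,post); (6,0,post); (6,3,post); (9,0,at); (11,0,at); (12,0,at); (13,1,at)
step 2: rule r2; match: 0->6, 1->1, 2->0, 3->3, 4->13; deleted nodes 13; deleted edges (13,1,at); added nodes 14, 15; added edges (14,0,at); (15,3,at); result: nodes: 0:pl, 1:pl, 3:pl, 4:x1, 6:x2, 8:x3, 9:m, 11:m, 12:m, 14:m, 15:m edges: (0,8,pre); (1,6,pre); (3,4,pre); (3,8,pre); (4,0,post); (4,1,post); (6,0,post); (6,3,post); (9,0,at); (11,0,at); (12,0,at); (14,0,at); (15,3,at)
step 3: rule r1; match: 0->4, 1->3, 2->0, 3->1, 4->15; deleted nodes 15; deleted edges (15,3,at); added nodes 16, 17; added edges (16,0,at); (17,1,at); result: nodes: 0:pl, 1:pl, 3:pl, 4:x1, 6:x2, 8:x3, 9:m, 11:m, 12:m, 14:m, 16:m, 17:m edges: (0,8,pre); (1,6,pre); (3,4,pre); (3,8,pre); (4,0,post); (4,1,post); (6,0,post); (6,3,post); (9,0,at); (11,0,at); (12,0,at); (14,0,at); (16,0,at); (17,1,at)
final:
nodes: 0:pl, 1:pl, 3:pl, 4:x1, 6:x2, 8:x3, 9:m, 11:m, 12:m, 14:m, 16:m, 17:m
edges: (0,8,pre); (1,6,pre); (3,4,pre); (3,8,pre); (4,0,post); (4,1,post); (6,0,post); (6,3,post); (9,0,at); (11,0,at); (12,0,at); (14,0,at); (16,0,at); (17,1,at)


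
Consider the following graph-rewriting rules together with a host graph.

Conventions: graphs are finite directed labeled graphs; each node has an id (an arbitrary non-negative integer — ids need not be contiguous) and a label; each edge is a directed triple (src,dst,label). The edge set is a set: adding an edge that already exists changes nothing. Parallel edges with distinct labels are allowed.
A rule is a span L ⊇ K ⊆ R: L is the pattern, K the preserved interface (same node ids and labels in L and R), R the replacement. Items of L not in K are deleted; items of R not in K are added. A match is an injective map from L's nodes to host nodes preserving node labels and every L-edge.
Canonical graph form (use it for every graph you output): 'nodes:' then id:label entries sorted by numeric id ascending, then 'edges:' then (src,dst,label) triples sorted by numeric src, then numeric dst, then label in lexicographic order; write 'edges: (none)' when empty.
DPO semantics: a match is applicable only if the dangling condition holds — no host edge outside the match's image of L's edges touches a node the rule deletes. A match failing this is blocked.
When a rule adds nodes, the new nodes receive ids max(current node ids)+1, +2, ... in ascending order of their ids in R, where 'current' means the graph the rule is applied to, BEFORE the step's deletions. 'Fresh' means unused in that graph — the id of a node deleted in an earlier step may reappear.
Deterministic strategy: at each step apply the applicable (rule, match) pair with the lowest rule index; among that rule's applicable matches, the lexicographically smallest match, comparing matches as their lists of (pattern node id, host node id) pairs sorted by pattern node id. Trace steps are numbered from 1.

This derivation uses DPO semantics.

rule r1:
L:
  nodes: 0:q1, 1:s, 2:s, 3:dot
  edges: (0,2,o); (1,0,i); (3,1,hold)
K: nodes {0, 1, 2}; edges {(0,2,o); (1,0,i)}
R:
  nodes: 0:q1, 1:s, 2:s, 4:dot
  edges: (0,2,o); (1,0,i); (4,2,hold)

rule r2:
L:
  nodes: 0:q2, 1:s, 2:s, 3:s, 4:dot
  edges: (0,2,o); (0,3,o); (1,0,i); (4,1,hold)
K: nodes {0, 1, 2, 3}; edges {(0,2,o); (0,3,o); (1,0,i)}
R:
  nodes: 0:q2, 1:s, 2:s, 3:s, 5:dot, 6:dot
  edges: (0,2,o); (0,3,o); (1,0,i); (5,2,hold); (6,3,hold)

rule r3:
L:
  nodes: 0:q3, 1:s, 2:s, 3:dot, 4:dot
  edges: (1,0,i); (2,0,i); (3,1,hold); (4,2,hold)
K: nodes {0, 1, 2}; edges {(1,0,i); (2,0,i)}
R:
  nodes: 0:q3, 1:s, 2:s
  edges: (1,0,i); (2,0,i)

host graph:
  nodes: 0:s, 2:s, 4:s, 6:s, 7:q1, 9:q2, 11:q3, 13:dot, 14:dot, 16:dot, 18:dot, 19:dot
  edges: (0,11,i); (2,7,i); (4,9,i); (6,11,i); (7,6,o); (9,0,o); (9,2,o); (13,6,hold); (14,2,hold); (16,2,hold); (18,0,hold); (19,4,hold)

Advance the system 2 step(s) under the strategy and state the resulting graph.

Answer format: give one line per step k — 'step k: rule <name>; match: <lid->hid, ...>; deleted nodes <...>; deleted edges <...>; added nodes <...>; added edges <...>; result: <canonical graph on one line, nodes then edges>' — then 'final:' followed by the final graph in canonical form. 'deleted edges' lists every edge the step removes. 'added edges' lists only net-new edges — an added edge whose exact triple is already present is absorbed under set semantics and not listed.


step 1: rule r1; match: 0->7, 1->2, 2->6, 3->14; deleted nodes 14; deleted edges (14,2,hold); added nodes 20; added edges (20,6,hold); result: nodes: 0:s, 2:s, 4:s, 6:s, 7:q1, 9:q2, 11:q3, 13:dot, 16:dot, 18:dot, 19:dot, 20:dot edges: (0,11,i); (2,7,i); (4,9,i); (6,11,i); (7,6,o); (9,0,o); (9,2,o); (13,6,hold); (16,2,hold); (18,0,hold); (19,4,hold); (20,6,hold)
step 2: rule r1; match: 0->7, 1->2, 2->6, 3->16; deleted nodes 16; deleted edges (16,2,hold); added nodes 21; added edges (21,6,hold); result: nodes: 0:s, 2:s, 4:s, 6:s, 7:q1, 9:q2, 11:q3, 13:dot, 18:dot, 19:dot, 20:dot, 21:dot edges: (0,11,i); (2,7,i); (4,9,i); (6,11,i); (7,6,o); (9,0,o); (9,2,o); (13,6,hold); (18,0,hold); (19,4,hold); (20,6,hold); (21,6,hold)
final:
nodes: 0:s, 2:s, 4:s, 6:s, 7:q1, 9:q2, 11:q3, 13:dot, 18:dot, 19:dot, 20:dot, 21:dot
edges: (0,11,i); (2,7,i); (4,9,i); (6,11,i); (7,6,o); (9,0,o); (9,2,o); (13,6,hold); (18,0,hold); (19,4,hold); (20,6,hold); (21,6,hold)


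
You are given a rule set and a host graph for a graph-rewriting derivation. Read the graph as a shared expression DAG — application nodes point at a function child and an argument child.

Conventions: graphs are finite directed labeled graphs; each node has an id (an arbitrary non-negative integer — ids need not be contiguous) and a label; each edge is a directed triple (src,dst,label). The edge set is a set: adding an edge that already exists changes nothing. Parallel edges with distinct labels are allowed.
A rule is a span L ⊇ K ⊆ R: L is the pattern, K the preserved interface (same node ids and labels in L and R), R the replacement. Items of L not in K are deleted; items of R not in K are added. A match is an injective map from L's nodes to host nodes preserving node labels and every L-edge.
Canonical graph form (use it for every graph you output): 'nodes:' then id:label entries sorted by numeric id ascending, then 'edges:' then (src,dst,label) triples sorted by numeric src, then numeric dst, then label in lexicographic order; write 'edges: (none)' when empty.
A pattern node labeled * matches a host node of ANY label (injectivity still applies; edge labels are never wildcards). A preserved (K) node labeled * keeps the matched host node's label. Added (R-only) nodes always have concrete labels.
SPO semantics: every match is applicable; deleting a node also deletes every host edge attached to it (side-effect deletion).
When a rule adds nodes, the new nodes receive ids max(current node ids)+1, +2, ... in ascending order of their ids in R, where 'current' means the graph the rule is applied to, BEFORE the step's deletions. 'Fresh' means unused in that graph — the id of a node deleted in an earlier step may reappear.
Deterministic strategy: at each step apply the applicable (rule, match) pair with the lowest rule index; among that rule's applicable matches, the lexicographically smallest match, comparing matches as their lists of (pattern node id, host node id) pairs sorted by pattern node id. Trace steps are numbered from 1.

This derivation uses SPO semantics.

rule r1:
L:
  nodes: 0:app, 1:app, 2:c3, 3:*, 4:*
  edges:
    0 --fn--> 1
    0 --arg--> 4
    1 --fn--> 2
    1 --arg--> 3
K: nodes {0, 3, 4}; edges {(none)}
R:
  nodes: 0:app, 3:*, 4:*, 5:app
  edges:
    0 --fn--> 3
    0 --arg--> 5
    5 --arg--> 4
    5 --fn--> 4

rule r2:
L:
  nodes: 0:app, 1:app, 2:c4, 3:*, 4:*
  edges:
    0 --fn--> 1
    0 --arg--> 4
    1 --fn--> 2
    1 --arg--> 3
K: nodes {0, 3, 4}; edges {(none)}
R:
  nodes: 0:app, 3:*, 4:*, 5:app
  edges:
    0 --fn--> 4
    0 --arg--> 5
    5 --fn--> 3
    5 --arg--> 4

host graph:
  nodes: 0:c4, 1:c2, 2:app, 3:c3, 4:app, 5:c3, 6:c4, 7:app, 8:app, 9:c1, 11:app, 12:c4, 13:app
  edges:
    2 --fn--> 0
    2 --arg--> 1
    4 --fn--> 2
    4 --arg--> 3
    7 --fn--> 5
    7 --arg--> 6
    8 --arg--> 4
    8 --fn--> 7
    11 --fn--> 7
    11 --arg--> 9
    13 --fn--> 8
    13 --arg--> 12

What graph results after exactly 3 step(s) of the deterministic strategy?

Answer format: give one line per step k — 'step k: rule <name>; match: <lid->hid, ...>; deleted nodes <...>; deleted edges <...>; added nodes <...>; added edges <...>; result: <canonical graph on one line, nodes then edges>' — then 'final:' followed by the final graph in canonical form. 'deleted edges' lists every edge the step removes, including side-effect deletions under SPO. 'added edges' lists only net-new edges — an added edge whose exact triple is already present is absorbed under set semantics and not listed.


step 1: rule r1; match: 0->8, 1->7, 2->5, 3->6, 4->4; deleted nodes 5, 7; deleted edges (7,5,fn); (7,6,arg); (8,4,arg); (8,7,fn); (11,7,fn); added nodes 14; added edges (8,6,fn); (8,14,arg); (14,4,arg); (14,4,fn); result: nodes: 0:c4, 1:c2, 2:app, 3:c3, 4:app, 6:c4, 8:app, 9:c1, 11:app, 12:c4, 13:app, 14:app edges: (2,0,fn); (2,1,arg); (4,2,fn); (4,3,arg); (8,6,fn); (8,14,arg); (11,9,arg); (13,8,fn); (13,12,arg); (14,4,arg); (14,4,fn)
step 2: rule r2; match: 0->4, 1->2, 2->0, 3->1, 4->3; deleted nodes 0, 2; deleted edges (2,0,fn); (2,1,arg); (4,2,fn); (4,3,arg); added nodes 15; added edges (4,3,fn); (4,15,arg); (15,1,fn); (15,3,arg); result: nodes: 1:c2, 3:c3, 4:app, 6:c4, 8:app, 9:c1, 11:app, 12:c4, 13:app, 14:app, 15:app edges: (4,3,fn); (4,15,arg); (8,6,fn); (8,14,arg); (11,9,arg); (13,8,fn); (13,12,arg); (14,4,arg); (14,4,fn); (15,1,fn); (15,3,arg)
step 3: rule r2; match: 0->13, 1->8, 2->6, 3->14, 4->12; deleted nodes 6, 8; deleted edges (8,6,fn); (8,14,arg); (13,8,fn); (13,12,arg); added nodes 16; added edges (13,12,fn); (13,16,arg); (16,12,arg); (16,14,fn); result: nodes: 1:c2, 3:c3, 4:app, 9:c1, 11:app, 12:c4, 13:app, 14:app, 15:app, 16:app edges: (4,3,fn); (4,15,arg); (11,9,arg); (13,12,fn); (13,16,arg); (14,4,arg); (14,4,fn); (15,1,fn); (15,3,arg); (16,12,arg); (16,14,fn)
final:
nodes: 1:c2, 3:c3, 4:app, 9:c1, 11:app, 12:c4, 13:app, 14:app, 15:app, 16:app
edges: (4,3,fn); (4,15,arg); (11,9,arg); (13,12,fn); (13,16,arg); (14,4,arg); (14,4,fn); (15,1,fn); (15,3,arg); (16,12,arg); (16,14,fn)


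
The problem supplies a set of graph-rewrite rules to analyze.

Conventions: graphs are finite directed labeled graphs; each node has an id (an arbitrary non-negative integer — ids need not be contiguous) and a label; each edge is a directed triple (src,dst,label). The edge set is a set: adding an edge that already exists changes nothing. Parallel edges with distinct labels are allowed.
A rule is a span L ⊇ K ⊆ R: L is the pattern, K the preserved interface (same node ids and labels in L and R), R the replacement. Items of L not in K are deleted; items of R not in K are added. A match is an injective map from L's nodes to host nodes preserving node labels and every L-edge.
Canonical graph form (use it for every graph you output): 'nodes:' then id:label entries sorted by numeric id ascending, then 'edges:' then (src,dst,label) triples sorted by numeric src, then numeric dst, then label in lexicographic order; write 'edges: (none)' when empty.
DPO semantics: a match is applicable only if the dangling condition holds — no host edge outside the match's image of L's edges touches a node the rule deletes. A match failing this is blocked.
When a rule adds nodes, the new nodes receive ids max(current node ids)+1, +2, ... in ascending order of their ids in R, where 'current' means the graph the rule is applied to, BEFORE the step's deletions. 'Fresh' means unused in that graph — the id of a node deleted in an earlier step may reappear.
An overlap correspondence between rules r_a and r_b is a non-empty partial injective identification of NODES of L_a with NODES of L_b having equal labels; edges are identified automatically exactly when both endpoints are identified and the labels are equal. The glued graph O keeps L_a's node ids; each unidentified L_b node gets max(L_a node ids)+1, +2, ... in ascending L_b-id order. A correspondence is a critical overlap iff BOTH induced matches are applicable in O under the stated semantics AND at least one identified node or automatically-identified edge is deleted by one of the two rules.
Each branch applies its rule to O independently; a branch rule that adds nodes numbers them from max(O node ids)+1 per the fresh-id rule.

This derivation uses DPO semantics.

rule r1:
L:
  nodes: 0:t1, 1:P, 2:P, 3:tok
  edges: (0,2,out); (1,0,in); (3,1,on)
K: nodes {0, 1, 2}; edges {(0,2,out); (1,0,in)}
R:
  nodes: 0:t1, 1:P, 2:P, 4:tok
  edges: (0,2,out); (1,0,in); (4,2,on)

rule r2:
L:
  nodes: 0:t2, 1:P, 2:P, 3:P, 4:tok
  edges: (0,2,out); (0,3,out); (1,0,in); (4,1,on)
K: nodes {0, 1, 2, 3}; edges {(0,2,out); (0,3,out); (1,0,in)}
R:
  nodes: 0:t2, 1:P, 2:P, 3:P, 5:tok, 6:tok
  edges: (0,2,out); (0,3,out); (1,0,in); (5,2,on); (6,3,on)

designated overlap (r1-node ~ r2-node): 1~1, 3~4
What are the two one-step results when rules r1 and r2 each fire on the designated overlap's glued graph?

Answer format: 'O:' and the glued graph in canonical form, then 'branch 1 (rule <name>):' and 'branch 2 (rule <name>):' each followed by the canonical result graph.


O:
nodes: 0:t1, 1:P, 2:P, 3:tok, 4:t2, 5:P, 6:P
edges: (0,2,out); (1,0,in); (1,4,in); (3,1,on); (4,5,out); (4,6,out)
branch 1 (rule r1):
nodes: 0:t1, 1:P, 2:P, 4:t2, 5:P, 6:P, 7:tok
edges: (0,2,out); (1,0,in); (1,4,in); (4,5,out); (4,6,out); (7,2,on)
branch 2 (rule r2):
nodes: 0:t1, 1:P, 2:P, 4:t2, 5:P, 6:P, 7:tok, 8:tok
edges: (0,2,out); (1,0,in); (1,4,in); (4,5,out); (4,6,out); (7,5,on); (8,6,on)


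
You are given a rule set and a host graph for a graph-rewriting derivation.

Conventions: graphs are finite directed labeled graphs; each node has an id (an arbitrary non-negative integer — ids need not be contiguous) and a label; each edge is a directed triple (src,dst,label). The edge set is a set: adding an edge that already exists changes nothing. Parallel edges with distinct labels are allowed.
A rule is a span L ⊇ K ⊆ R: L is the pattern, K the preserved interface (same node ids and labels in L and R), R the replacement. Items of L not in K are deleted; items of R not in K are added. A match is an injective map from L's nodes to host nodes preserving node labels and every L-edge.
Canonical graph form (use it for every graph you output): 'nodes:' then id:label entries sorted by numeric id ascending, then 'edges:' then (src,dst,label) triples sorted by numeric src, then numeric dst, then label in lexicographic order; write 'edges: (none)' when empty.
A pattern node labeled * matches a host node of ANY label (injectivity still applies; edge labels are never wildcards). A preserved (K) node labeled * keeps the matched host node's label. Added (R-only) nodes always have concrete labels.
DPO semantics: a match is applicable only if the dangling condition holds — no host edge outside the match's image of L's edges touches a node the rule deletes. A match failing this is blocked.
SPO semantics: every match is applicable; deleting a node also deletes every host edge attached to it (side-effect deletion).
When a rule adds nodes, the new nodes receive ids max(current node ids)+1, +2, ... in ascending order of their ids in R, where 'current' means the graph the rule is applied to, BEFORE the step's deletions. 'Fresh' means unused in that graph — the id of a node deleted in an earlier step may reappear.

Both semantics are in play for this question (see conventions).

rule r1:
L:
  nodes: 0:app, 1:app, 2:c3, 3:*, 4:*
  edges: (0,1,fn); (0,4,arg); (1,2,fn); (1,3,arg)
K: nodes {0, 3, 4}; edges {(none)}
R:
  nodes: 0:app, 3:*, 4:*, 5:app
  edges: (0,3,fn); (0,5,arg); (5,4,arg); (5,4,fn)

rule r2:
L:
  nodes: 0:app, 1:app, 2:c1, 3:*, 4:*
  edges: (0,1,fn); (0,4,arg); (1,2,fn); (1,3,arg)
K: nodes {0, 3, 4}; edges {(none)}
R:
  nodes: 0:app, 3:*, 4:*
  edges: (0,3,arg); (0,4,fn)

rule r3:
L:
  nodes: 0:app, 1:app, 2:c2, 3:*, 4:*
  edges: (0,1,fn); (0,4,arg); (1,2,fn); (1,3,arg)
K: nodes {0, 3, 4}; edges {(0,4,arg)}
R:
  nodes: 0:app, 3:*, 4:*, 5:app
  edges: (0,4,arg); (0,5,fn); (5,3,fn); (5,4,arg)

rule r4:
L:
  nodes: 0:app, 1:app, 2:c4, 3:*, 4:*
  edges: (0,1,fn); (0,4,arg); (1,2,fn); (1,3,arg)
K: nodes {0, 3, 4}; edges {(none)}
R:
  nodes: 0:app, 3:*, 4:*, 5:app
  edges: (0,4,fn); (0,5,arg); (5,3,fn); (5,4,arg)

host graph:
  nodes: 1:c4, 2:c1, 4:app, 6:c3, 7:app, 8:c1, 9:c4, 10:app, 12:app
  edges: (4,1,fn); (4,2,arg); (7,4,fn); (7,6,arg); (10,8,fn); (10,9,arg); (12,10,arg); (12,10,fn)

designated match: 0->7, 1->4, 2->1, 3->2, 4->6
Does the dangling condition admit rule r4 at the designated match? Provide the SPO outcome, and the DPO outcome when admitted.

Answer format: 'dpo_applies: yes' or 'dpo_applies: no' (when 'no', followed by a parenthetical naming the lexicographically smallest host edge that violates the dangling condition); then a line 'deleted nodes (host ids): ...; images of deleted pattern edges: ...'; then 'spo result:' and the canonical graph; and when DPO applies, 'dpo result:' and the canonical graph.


dpo_applies: yes
deleted nodes (host ids): 1, 4; images of deleted pattern edges: (4,1,fn); (4,2,arg); (7,4,fn); (7,6,arg)
spo result:
nodes: 2:c1, 6:c3, 7:app, 8:c1, 9:c4, 10:app, 12:app, 13:app
edges: (7,6,fn); (7,13,arg); (10,8,fn); (10,9,arg); (12,10,arg); (12,10,fn); (13,2,fn); (13,6,arg)
dpo result:
nodes: 2:c1, 6:c3, 7:app, 8:c1, 9:c4, 10:app, 12:app, 13:app
edges: (7,6,fn); (7,13,arg); (10,8,fn); (10,9,arg); (12,10,arg); (12,10,fn); (13,2,fn); (13,6,arg)


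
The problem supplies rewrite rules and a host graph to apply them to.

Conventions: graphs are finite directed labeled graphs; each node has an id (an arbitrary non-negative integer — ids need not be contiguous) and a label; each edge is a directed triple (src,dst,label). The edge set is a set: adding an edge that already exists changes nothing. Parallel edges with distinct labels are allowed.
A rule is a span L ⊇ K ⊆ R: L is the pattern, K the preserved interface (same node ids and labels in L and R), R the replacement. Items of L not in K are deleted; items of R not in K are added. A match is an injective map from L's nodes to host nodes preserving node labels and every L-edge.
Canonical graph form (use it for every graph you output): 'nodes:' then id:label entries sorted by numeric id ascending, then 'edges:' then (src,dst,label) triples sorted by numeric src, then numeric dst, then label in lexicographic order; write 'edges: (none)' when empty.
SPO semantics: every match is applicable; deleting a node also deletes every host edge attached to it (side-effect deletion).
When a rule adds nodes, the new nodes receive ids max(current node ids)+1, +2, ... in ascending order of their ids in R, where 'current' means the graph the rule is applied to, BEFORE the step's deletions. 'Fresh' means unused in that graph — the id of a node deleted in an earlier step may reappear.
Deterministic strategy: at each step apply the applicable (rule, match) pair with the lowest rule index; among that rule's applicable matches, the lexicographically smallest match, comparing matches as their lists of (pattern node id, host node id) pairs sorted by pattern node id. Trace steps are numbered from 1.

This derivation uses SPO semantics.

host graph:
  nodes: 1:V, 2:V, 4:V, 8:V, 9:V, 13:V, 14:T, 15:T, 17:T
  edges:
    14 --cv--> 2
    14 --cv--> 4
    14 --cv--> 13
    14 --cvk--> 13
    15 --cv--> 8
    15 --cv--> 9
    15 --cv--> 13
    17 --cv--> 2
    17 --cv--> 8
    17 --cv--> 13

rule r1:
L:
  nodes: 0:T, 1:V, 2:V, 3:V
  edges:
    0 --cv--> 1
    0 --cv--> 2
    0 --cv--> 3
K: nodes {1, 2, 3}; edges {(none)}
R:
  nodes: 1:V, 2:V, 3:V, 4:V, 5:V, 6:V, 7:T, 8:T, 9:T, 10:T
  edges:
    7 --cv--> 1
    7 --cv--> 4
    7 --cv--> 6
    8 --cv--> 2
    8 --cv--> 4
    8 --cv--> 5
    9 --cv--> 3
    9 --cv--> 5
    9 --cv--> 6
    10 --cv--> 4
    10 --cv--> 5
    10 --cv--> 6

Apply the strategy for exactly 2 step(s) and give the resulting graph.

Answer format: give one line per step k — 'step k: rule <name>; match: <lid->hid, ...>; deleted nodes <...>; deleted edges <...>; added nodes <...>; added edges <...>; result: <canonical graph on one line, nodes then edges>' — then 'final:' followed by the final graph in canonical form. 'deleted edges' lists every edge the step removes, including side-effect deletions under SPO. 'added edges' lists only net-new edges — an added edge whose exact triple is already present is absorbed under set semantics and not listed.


step 1: rule r1; match: 0->14, 1->2, 2->4, 3->13; deleted nodes 14; deleted edges (14,2,cv); (14,4,cv); (14,13,cv); (14,13,cvk); added nodes 18, 19, 20, 21, 22, 23, 24; added edges (21,2,cv); (21,18,cv); (21,20,cv); (22,4,cv); (22,18,cv); (22,19,cv); (23,13,cv); (23,19,cv); (23,20,cv); (24,18,cv); (24,19,cv); (24,20,cv); result: nodes: 1:V, 2:V, 4:V, 8:V, 9:V, 13:V, 15:T, 17:T, 18:V, 19:V, 20:V, 21:T, 22:T, 23:T, 24:T edges: (15,8,cv); (15,9,cv); (15,13,cv); (17,2,cv); (17,8,cv); (17,13,cv); (21,2,cv); (21,18,cv); (21,20,cv); (22,4,cv); (22,18,cv); (22,19,cv); (23,13,cv); (23,19,cv); (23,20,cv); (24,18,cv); (24,19,cv); (24,20,cv)
step 2: rule r1; match: 0->15, 1->8, 2->9, 3->13; deleted nodes 15; deleted edges (15,8,cv); (15,9,cv); (15,13,cv); added nodes 25, 26, 27, 28, 29, 30, 31; added edges (28,8,cv); (28,25,cv); (28,27,cv); (29,9,cv); (29,25,cv); (29,26,cv); (30,13,cv); (30,26,cv); (30,27,cv); (31,25,cv); (31,26,cv); (31,27,cv); result: nodes: 1:V, 2:V, 4:V, 8:V, 9:V, 13:V, 17:T, 18:V, 19:V, 20:V, 21:T, 22:T, 23:T, 24:T, 25:V, 26:V, 27:V, 28:T, 29:T, 30:T, 31:T edges: (17,2,cv); (17,8,cv); (17,13,cv); (21,2,cv); (21,18,cv); (21,20,cv); (22,4,cv); (22,18,cv); (22,19,cv); (23,13,cv); (23,19,cv); (23,20,cv); (24,18,cv); (24,19,cv); (24,20,cv); (28,8,cv); (28,25,cv); (28,27,cv); (29,9,cv); (29,25,cv); (29,26,cv); (30,13,cv); (30,26,cv); (30,27,cv); (31,25,cv); (31,26,cv); (31,27,cv)
final:
nodes: 1:V, 2:V, 4:V, 8:V, 9:V, 13:V, 17:T, 18:V, 19:V, 20:V, 21:T, 22:T, 23:T, 24:T, 25:V, 26:V, 27:V, 28:T, 29:T, 30:T, 31:T
edges: (17,2,cv); (17,8,cv); (17,13,cv); (21,2,cv); (21,18,cv); (21,20,cv); (22,4,cv); (22,18,cv); (22,19,cv); (23,13,cv); (23,19,cv); (23,20,cv); (24,18,cv); (24,19,cv); (24,20,cv); (28,8,cv); (28,25,cv); (28,27,cv); (29,9,cv); (29,25,cv); (29,26,cv); (30,13,cv); (30,26,cv); (30,27,cv); (31,25,cv); (31,26,cv); (31,27,cv)


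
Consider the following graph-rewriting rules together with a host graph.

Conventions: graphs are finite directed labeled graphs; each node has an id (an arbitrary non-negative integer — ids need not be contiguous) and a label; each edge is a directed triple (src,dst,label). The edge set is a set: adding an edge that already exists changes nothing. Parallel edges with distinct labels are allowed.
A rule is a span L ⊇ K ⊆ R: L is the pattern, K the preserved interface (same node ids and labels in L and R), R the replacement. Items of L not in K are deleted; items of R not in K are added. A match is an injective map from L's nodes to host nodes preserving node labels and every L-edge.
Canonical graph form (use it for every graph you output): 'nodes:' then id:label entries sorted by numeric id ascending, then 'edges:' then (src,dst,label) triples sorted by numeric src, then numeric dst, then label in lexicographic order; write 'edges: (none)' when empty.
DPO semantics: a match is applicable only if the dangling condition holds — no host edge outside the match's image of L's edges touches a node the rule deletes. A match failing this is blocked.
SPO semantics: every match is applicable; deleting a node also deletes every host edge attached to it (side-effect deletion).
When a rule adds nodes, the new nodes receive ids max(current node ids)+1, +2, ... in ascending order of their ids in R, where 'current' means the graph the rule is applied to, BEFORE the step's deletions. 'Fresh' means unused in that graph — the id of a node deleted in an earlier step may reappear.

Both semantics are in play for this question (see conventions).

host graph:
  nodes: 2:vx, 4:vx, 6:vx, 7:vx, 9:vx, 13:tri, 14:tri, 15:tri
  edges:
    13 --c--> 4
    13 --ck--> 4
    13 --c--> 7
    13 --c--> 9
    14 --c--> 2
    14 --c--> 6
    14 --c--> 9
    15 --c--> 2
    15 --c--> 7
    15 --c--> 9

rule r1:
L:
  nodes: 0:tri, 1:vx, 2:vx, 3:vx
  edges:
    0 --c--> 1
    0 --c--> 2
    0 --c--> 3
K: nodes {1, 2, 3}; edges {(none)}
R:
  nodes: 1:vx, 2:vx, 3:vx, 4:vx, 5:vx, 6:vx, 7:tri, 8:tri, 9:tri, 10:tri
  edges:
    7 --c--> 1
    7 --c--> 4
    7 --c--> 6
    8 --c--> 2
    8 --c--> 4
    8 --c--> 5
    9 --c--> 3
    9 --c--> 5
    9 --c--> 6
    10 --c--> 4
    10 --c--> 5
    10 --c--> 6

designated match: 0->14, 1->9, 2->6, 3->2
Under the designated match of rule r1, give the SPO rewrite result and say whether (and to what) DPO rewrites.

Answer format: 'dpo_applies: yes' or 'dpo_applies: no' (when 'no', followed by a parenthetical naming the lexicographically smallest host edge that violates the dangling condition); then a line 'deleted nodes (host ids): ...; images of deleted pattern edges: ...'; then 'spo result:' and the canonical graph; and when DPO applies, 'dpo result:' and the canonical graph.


dpo_applies: yes
deleted nodes (host ids): 14; images of deleted pattern edges: (14,2,c); (14,6,c); (14,9,c)
spo result:
nodes: 2:vx, 4:vx, 6:vx, 7:vx, 9:vx, 13:tri, 15:tri, 16:vx, 17:vx, 18:vx, 19:tri, 20:tri, 21:tri, 22:tri
edges: (13,4,c); (13,4,ck); (13,7,c); (13,9,c); (15,2,c); (15,7,c); (15,9,c); (19,9,c); (19,16,c); (19,18,c); (20,6,c); (20,16,c); (20,17,c); (21,2,c); (21,17,c); (21,18,c); (22,16,c); (22,17,c); (22,18,c)
dpo result:
nodes: 2:vx, 4:vx, 6:vx, 7:vx, 9:vx, 13:tri, 15:tri, 16:vx, 17:vx, 18:vx, 19:tri, 20:tri, 21:tri, 22:tri
edges: (13,4,c); (13,4,ck); (13,7,c); (13,9,c); (15,2,c); (15,7,c); (15,9,c); (19,9,c); (19,16,c); (19,18,c); (20,6,c); (20,16,c); (20,17,c); (21,2,c); (21,17,c); (21,18,c); (22,16,c); (22,17,c); (22,18,c)


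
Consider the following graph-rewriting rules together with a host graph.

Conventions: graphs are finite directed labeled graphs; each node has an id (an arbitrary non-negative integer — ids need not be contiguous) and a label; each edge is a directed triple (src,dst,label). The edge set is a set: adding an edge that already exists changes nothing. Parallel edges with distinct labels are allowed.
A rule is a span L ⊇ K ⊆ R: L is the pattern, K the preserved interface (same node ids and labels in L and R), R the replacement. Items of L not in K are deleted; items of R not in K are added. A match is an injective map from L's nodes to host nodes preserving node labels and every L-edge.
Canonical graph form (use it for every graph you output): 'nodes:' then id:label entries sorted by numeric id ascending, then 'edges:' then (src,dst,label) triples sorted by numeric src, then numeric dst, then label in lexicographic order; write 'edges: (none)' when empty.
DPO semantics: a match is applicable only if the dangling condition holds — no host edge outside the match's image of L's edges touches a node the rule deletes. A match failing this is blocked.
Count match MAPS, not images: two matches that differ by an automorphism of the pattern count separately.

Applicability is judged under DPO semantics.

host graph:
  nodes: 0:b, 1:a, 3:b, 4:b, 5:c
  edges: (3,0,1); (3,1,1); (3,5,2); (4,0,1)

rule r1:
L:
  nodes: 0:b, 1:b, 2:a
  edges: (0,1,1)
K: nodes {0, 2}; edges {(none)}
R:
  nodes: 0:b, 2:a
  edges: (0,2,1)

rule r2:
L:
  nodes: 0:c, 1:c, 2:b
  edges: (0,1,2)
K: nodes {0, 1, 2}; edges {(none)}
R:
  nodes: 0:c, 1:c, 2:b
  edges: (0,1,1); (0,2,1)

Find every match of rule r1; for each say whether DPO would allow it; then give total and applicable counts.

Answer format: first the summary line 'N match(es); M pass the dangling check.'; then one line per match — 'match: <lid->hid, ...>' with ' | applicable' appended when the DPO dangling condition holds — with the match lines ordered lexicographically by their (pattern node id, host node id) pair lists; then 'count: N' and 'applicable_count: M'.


2 match(es); 0 pass the dangling check.
match: 0->3, 1->0, 2->1
match: 0->4, 1->0, 2->1
count: 2
applicable_count: 0


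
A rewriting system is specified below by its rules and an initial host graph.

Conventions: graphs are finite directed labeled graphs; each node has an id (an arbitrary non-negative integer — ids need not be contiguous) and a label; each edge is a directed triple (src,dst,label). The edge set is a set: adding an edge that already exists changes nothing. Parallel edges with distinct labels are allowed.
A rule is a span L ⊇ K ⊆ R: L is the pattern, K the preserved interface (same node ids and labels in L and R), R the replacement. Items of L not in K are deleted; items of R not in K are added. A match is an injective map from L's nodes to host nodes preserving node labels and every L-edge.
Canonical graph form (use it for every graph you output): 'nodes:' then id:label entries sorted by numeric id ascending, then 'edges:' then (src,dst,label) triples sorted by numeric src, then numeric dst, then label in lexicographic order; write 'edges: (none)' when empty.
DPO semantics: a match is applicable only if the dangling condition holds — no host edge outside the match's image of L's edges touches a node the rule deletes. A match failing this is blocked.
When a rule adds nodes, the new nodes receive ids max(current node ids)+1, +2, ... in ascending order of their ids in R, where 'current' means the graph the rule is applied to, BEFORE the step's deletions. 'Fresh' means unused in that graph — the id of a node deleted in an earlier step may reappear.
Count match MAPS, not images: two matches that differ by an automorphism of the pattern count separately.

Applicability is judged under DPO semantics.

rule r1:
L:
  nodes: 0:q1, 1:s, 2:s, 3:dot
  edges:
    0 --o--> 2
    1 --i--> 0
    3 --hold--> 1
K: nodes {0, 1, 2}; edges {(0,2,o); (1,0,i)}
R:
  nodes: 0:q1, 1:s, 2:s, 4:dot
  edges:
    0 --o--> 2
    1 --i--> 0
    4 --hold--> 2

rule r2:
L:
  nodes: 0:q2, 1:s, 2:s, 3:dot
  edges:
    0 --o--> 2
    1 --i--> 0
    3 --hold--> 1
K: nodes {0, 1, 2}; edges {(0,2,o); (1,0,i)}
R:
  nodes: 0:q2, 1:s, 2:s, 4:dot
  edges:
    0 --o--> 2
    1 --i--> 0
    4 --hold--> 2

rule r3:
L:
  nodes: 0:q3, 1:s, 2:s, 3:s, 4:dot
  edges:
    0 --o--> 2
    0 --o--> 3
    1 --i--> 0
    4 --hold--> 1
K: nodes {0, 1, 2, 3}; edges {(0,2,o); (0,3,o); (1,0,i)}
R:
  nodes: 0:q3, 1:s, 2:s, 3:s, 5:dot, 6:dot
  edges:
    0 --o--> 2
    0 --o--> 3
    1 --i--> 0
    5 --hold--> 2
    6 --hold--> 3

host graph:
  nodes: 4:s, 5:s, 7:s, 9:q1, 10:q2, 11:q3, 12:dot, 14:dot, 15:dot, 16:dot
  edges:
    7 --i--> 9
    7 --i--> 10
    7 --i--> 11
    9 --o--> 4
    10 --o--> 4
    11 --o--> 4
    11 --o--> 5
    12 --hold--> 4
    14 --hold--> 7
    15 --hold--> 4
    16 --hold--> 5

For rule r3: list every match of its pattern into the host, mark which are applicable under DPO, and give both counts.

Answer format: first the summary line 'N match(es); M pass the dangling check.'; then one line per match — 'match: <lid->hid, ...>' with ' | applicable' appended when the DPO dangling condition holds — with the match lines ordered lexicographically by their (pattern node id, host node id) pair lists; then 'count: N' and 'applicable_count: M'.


2 match(es); 2 pass the dangling check.
match: 0->11, 1->7, 2->4, 3->5, 4->14 | applicable
match: 0->11, 1->7, 2->5, 3->4, 4->14 | applicable
count: 2
applicable_count: 2


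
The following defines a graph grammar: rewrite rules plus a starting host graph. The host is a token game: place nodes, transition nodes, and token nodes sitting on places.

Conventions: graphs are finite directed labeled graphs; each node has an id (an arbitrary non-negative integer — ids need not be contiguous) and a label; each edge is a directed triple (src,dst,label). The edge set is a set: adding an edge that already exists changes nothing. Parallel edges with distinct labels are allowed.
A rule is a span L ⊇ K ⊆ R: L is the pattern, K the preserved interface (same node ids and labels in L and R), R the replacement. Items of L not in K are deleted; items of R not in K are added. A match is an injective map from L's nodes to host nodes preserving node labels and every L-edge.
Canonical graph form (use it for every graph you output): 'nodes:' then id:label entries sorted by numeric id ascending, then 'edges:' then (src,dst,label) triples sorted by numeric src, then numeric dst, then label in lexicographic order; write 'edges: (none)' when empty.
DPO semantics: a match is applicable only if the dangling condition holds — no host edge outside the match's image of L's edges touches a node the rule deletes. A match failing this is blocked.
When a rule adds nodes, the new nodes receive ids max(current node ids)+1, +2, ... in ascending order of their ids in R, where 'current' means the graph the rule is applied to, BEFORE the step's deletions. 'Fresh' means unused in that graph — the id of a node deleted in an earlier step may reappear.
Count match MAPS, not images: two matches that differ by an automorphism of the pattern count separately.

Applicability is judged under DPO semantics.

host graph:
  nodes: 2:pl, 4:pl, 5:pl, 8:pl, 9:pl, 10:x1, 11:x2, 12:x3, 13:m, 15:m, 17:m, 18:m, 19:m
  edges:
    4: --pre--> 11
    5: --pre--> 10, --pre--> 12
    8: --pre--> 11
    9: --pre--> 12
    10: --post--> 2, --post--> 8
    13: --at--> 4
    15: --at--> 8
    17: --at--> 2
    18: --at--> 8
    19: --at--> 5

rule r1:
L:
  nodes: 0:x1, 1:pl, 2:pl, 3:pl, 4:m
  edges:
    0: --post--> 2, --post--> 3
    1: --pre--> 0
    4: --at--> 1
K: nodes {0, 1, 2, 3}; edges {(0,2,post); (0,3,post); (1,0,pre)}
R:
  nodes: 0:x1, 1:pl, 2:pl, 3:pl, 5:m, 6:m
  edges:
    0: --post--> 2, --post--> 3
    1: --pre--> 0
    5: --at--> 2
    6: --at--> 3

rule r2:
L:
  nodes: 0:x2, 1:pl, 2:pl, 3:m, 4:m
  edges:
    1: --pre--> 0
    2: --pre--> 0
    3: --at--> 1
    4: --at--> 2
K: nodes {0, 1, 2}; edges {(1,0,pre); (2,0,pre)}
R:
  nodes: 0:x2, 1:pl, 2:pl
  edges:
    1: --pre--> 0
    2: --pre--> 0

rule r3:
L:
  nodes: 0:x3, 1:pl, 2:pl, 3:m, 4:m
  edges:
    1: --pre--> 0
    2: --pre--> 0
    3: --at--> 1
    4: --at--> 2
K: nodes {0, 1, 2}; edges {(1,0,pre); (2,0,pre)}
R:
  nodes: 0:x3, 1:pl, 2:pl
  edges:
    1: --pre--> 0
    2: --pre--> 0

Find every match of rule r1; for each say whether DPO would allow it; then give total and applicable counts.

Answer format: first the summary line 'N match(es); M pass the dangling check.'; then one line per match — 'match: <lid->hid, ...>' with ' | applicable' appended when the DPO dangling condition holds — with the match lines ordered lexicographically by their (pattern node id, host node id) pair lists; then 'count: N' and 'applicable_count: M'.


2 match(es); 2 pass the dangling check.
match: 0->10, 1->5, 2->2, 3->8, 4->19 | applicable
match: 0->10, 1->5, 2->8, 3->2, 4->19 | applicable
count: 2
applicable_count: 2


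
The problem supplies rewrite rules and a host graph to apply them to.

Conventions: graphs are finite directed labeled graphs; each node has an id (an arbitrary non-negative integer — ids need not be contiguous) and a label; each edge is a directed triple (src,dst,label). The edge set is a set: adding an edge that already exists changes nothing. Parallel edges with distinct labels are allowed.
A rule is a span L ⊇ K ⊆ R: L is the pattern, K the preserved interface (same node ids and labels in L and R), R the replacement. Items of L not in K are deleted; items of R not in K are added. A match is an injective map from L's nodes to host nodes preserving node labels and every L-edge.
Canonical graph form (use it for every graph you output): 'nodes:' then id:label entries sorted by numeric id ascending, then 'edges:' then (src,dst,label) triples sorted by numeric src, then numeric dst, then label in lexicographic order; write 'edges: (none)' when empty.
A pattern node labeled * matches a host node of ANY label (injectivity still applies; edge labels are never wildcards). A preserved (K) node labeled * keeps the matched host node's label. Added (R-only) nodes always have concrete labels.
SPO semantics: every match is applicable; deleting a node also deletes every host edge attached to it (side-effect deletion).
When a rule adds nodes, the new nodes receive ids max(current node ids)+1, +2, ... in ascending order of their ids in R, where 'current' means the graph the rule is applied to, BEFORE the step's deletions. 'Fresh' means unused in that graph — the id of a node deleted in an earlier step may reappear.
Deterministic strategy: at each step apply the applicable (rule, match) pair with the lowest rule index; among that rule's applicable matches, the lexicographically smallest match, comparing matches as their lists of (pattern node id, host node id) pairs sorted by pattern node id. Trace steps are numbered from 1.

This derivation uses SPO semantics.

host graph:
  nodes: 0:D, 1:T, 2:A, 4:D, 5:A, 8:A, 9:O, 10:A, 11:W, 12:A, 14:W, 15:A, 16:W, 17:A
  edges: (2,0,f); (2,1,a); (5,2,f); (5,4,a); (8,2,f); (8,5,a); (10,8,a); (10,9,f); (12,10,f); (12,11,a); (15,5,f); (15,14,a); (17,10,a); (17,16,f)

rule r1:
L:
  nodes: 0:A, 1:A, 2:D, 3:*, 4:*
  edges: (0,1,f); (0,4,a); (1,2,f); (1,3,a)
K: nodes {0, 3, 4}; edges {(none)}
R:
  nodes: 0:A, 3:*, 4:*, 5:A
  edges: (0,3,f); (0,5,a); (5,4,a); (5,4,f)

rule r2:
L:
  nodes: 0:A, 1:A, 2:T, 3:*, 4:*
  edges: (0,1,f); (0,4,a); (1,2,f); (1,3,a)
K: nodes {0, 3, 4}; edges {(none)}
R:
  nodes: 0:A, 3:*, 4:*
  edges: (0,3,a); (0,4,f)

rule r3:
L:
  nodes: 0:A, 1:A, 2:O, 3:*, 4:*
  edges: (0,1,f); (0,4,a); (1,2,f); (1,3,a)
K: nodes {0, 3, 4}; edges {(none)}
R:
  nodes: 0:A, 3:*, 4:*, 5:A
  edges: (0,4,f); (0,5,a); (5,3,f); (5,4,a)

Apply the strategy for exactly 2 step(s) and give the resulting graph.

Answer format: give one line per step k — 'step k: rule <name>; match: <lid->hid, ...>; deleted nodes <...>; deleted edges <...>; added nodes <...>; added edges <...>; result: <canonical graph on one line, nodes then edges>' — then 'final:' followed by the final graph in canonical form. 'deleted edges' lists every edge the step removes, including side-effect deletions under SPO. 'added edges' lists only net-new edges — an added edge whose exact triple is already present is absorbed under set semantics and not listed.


step 1: rule r1; match: 0->5, 1->2, 2->0, 3->1, 4->4; deleted nodes 0, 2; deleted edges (2,0,f); (2,1,a); (5,2,f); (5,4,a); (8,2,f); added nodes 18; added edges (5,1,f); (5,18,a); (18,4,a); (18,4,f); result: nodes: 1:T, 4:D, 5:A, 8:A, 9:O, 10:A, 11:W, 12:A, 14:W, 15:A, 16:W, 17:A, 18:A edges: (5,1,f); (5,18,a); (8,5,a); (10,8,a); (10,9,f); (12,10,f); (12,11,a); (15,5,f); (15,14,a); (17,10,a); (17,16,f); (18,4,a); (18,4,f)
step 2: rule r2; match: 0->15, 1->5, 2->1, 3->18, 4->14; deleted nodes 1, 5; deleted edges (5,1,f); (5,18,a); (8,5,a); (15,5,f); (15,14,a); added nodes (none); added edges (15,14,f); (15,18,a); result: nodes: 4:D, 8:A, 9:O, 10:A, 11:W, 12:A, 14:W, 15:A, 16:W, 17:A, 18:A edges: (10,8,a); (10,9,f); (12,10,f); (12,11,a); (15,14,f); (15,18,a); (17,10,a); (17,16,f); (18,4,a); (18,4,f)
final:
nodes: 4:D, 8:A, 9:O, 10:A, 11:W, 12:A, 14:W, 15:A, 16:W, 17:A, 18:A
edges: (10,8,a); (10,9,f); (12,10,f); (12,11,a); (15,14,f); (15,18,a); (17,10,a); (17,16,f); (18,4,a); (18,4,f)
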